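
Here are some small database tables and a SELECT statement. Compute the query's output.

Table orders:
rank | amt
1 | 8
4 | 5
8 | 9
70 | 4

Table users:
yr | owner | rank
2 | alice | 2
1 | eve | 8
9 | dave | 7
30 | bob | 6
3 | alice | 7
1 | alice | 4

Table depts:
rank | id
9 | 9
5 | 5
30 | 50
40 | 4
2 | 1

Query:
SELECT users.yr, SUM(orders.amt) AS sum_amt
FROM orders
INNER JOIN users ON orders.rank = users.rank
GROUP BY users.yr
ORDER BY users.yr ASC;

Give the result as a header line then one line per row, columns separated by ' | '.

== RESULT ==
users.yr | sum_amt
1 | 14

Derivation:
After JOIN users (2 rows):
orders.rank | orders.amt | users.yr | users.owner | users.rank
4 | 5 | 1 | alice | 4
8 | 9 | 1 | eve | 8
After GROUP BY (1 rows):
users.yr | sum_amt
1 | 14
After ORDER BY (1 rows):
users.yr | sum_amt
1 | 14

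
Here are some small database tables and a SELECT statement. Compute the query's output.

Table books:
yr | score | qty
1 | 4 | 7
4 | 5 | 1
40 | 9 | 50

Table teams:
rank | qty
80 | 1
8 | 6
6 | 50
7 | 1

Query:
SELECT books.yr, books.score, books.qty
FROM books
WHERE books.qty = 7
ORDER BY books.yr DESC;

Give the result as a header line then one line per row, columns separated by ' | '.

After WHERE (1 rows):
books.yr | books.score | books.qty
1 | 4 | 7
After SELECT (1 rows):
books.yr | books.score | books.qty
1 | 4 | 7
After ORDER BY (1 rows):
books.yr | books.score | books.qty
1 | 4 | 7

== RESULT ==
books.yr | books.score | books.qty
1 | 4 | 7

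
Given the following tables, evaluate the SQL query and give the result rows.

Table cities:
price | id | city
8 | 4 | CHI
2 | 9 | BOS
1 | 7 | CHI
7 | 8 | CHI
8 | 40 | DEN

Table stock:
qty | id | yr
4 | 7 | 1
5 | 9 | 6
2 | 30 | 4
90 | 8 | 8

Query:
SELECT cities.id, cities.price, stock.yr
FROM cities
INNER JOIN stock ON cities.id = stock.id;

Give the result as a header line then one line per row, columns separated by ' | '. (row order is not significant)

== RESULT ==
cities.id | cities.price | stock.yr
9 | 2 | 6
7 | 1 | 1
8 | 7 | 8

Derivation:
After JOIN stock (3 rows):
cities.price | cities.id | cities.city | stock.qty | stock.id | stock.yr
2 | 9 | BOS | 5 | 9 | 6
1 | 7 | CHI | 4 | 7 | 1
7 | 8 | CHI | 90 | 8 | 8
After SELECT (3 rows):
cities.id | cities.price | stock.yr
9 | 2 | 6
7 | 1 | 1
8 | 7 | 8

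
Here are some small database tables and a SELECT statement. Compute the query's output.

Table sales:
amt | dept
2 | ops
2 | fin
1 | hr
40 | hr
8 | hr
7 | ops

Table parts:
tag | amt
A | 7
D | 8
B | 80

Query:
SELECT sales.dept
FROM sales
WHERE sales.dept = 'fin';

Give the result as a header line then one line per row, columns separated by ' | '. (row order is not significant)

== RESULT ==
sales.dept
fin

Derivation:
After WHERE (1 rows):
sales.amt | sales.dept
2 | fin
After SELECT (1 rows):
sales.dept
fin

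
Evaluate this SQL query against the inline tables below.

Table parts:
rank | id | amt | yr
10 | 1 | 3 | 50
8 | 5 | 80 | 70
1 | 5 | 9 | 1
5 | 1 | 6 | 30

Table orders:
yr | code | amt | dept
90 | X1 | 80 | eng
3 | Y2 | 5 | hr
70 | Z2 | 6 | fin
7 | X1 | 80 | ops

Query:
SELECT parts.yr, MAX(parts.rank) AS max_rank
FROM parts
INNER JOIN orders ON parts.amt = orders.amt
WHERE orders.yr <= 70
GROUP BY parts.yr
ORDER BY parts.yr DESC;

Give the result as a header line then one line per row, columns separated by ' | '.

== RESULT ==
parts.yr | max_rank
70 | 8
30 | 5

Derivation:
After JOIN orders (3 rows):
parts.rank | parts.id | parts.amt | parts.yr | orders.yr | orders.code | orders.amt | orders.dept
8 | 5 | 80 | 70 | 90 | X1 | 80 | eng
8 | 5 | 80 | 70 | 7 | X1 | 80 | ops
5 | 1 | 6 | 30 | 70 | Z2 | 6 | fin
After WHERE (2 rows):
parts.rank | parts.id | parts.amt | parts.yr | orders.yr | orders.code | orders.amt | orders.dept
8 | 5 | 80 | 70 | 7 | X1 | 80 | ops
5 | 1 | 6 | 30 | 70 | Z2 | 6 | fin
After GROUP BY (2 rows):
parts.yr | max_rank
70 | 8
30 | 5
After ORDER BY (2 rows):
parts.yr | max_rank
70 | 8
30 | 5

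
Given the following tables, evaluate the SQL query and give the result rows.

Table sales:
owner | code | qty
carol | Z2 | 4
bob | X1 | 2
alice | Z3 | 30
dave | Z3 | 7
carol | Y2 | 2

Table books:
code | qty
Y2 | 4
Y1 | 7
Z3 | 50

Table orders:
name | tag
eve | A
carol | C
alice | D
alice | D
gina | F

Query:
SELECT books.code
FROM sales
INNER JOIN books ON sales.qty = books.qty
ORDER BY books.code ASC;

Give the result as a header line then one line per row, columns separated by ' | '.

== RESULT ==
books.code
Y1
Y2

Derivation:
After JOIN books (2 rows):
sales.owner | sales.code | sales.qty | books.code | books.qty
carol | Z2 | 4 | Y2 | 4
dave | Z3 | 7 | Y1 | 7
After SELECT (2 rows):
books.code
Y2
Y1
After ORDER BY (2 rows):
books.code
Y1
Y2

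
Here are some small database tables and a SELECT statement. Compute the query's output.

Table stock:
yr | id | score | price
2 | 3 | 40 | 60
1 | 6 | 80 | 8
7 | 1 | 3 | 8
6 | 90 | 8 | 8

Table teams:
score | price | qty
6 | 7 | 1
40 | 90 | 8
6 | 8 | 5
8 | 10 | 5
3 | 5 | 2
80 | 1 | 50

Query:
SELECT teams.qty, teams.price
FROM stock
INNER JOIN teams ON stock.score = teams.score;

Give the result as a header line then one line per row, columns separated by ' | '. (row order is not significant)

== RESULT ==
teams.qty | teams.price
8 | 90
50 | 1
2 | 5
5 | 10

Derivation:
After JOIN teams (4 rows):
stock.yr | stock.id | stock.score | stock.price | teams.score | teams.price | teams.qty
2 | 3 | 40 | 60 | 40 | 90 | 8
1 | 6 | 80 | 8 | 80 | 1 | 50
7 | 1 | 3 | 8 | 3 | 5 | 2
6 | 90 | 8 | 8 | 8 | 10 | 5
After SELECT (4 rows):
teams.qty | teams.price
8 | 90
50 | 1
2 | 5
5 | 10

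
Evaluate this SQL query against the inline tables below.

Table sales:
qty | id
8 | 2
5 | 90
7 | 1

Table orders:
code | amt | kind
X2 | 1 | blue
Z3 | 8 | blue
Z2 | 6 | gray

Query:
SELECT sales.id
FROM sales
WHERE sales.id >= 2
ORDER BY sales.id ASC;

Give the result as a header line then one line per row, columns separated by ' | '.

== RESULT ==
sales.id
2
90

Derivation:
After WHERE (2 rows):
sales.qty | sales.id
8 | 2
5 | 90
After SELECT (2 rows):
sales.id
2
90
After ORDER BY (2 rows):
sales.id
2
90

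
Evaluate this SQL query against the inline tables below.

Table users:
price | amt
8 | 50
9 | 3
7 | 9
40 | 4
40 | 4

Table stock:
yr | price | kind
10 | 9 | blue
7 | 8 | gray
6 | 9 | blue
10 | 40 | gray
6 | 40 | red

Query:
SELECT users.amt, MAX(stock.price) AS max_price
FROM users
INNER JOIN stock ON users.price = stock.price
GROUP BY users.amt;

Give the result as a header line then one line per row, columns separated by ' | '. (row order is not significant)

After JOIN stock (7 rows):
users.price | users.amt | stock.yr | stock.price | stock.kind
8 | 50 | 7 | 8 | gray
9 | 3 | 10 | 9 | blue
9 | 3 | 6 | 9 | blue
40 | 4 | 10 | 40 | gray
40 | 4 | 6 | 40 | red
40 | 4 | 10 | 40 | gray
40 | 4 | 6 | 40 | red
After GROUP BY (3 rows):
users.amt | max_price
50 | 8
3 | 9
4 | 40

== RESULT ==
users.amt | max_price
50 | 8
3 | 9
4 | 40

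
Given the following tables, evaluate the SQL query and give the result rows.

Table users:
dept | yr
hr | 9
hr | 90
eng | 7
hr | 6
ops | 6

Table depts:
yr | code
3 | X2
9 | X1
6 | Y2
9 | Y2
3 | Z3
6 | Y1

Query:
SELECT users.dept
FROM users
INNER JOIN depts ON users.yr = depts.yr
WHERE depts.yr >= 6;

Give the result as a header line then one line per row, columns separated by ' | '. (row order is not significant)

== RESULT ==
users.dept
hr
hr
hr
hr
ops
ops

Derivation:
After JOIN depts (6 rows):
users.dept | users.yr | depts.yr | depts.code
hr | 9 | 9 | X1
hr | 9 | 9 | Y2
hr | 6 | 6 | Y2
hr | 6 | 6 | Y1
ops | 6 | 6 | Y2
ops | 6 | 6 | Y1
After WHERE (6 rows):
users.dept | users.yr | depts.yr | depts.code
hr | 9 | 9 | X1
hr | 9 | 9 | Y2
hr | 6 | 6 | Y2
hr | 6 | 6 | Y1
ops | 6 | 6 | Y2
ops | 6 | 6 | Y1
After SELECT (6 rows):
users.dept
hr
hr
hr
hr
ops
ops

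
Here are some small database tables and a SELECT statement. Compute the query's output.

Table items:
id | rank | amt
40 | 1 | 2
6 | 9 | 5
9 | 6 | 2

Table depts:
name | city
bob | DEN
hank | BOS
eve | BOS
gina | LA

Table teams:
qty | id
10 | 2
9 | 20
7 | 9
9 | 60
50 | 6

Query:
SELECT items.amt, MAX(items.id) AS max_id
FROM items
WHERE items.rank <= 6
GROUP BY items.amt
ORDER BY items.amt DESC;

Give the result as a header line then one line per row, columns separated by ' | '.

== RESULT ==
items.amt | max_id
2 | 40

Derivation:
After WHERE (2 rows):
items.id | items.rank | items.amt
40 | 1 | 2
9 | 6 | 2
After GROUP BY (1 rows):
items.amt | max_id
2 | 40
After ORDER BY (1 rows):
items.amt | max_id
2 | 40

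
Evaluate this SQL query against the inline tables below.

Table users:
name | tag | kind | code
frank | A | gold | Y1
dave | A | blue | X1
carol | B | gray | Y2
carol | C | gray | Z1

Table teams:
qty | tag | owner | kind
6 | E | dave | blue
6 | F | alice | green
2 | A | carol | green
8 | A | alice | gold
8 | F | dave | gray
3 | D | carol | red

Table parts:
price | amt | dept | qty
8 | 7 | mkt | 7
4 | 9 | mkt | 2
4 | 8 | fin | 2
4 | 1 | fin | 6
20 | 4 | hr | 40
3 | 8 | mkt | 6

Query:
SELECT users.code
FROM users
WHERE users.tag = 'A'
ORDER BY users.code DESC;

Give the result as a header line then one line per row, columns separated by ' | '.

After WHERE (2 rows):
users.name | users.tag | users.kind | users.code
frank | A | gold | Y1
dave | A | blue | X1
After SELECT (2 rows):
users.code
Y1
X1
After ORDER BY (2 rows):
users.code
Y1
X1

== RESULT ==
users.code
Y1
X1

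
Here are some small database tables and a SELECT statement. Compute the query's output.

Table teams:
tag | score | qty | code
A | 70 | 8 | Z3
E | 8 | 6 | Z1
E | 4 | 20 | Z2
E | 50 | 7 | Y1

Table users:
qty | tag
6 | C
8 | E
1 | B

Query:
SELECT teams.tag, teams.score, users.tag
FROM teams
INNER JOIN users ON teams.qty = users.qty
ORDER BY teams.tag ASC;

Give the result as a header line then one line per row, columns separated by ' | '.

After JOIN users (2 rows):
teams.tag | teams.score | teams.qty | teams.code | users.qty | users.tag
A | 70 | 8 | Z3 | 8 | E
E | 8 | 6 | Z1 | 6 | C
After SELECT (2 rows):
teams.tag | teams.score | users.tag
A | 70 | E
E | 8 | C
After ORDER BY (2 rows):
teams.tag | teams.score | users.tag
A | 70 | E
E | 8 | C

== RESULT ==
teams.tag | teams.score | users.tag
A | 70 | E
E | 8 | C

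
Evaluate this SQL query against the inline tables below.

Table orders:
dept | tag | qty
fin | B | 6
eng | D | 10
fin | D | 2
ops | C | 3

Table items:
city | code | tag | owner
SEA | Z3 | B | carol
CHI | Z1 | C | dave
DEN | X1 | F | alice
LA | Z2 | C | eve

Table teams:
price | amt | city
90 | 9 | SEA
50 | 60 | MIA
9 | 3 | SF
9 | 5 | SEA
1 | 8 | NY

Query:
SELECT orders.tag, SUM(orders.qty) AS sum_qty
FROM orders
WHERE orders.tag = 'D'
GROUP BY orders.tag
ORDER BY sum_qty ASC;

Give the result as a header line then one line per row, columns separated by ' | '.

== RESULT ==
orders.tag | sum_qty
D | 12

Derivation:
After WHERE (2 rows):
orders.dept | orders.tag | orders.qty
eng | D | 10
fin | D | 2
After GROUP BY (1 rows):
orders.tag | sum_qty
D | 12
After ORDER BY (1 rows):
orders.tag | sum_qty
D | 12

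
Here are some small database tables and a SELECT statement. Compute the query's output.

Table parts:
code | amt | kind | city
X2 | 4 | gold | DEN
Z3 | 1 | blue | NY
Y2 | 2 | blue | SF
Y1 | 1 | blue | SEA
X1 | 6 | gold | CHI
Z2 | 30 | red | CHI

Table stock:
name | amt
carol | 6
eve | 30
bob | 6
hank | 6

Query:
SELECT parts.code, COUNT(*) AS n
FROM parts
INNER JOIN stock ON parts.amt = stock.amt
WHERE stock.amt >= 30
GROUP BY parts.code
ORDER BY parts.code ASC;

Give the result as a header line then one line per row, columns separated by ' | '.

After JOIN stock (4 rows):
parts.code | parts.amt | parts.kind | parts.city | stock.name | stock.amt
X1 | 6 | gold | CHI | carol | 6
X1 | 6 | gold | CHI | bob | 6
X1 | 6 | gold | CHI | hank | 6
Z2 | 30 | red | CHI | eve | 30
After WHERE (1 rows):
parts.code | parts.amt | parts.kind | parts.city | stock.name | stock.amt
Z2 | 30 | red | CHI | eve | 30
After GROUP BY (1 rows):
parts.code | n
Z2 | 1
After ORDER BY (1 rows):
parts.code | n
Z2 | 1

== RESULT ==
parts.code | n
Z2 | 1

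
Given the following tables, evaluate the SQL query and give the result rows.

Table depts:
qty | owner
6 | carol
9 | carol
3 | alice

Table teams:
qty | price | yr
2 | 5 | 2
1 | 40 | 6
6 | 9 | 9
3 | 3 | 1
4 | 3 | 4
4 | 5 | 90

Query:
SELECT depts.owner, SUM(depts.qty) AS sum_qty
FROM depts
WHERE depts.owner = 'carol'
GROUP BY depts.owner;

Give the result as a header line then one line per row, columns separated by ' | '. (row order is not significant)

After WHERE (2 rows):
depts.qty | depts.owner
6 | carol
9 | carol
After GROUP BY (1 rows):
depts.owner | sum_qty
carol | 15

== RESULT ==
depts.owner | sum_qty
carol | 15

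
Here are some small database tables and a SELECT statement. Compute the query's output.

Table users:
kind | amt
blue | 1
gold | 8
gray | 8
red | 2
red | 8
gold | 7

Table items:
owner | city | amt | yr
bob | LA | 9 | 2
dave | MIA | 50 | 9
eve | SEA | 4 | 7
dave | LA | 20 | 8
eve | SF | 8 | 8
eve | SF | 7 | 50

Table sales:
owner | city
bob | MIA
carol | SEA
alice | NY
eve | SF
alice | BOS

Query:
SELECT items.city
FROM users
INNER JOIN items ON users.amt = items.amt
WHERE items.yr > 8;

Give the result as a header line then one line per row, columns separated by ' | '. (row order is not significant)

After JOIN items (4 rows):
users.kind | users.amt | items.owner | items.city | items.amt | items.yr
gold | 8 | eve | SF | 8 | 8
gray | 8 | eve | SF | 8 | 8
red | 8 | eve | SF | 8 | 8
gold | 7 | eve | SF | 7 | 50
After WHERE (1 rows):
users.kind | users.amt | items.owner | items.city | items.amt | items.yr
gold | 7 | eve | SF | 7 | 50
After SELECT (1 rows):
items.city
SF

== RESULT ==
items.city
SF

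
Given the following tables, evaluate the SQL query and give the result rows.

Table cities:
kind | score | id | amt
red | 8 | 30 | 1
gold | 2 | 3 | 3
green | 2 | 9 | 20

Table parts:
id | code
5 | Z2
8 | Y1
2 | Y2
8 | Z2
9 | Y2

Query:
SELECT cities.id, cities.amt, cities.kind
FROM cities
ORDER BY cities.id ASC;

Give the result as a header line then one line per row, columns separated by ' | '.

== RESULT ==
cities.id | cities.amt | cities.kind
3 | 3 | gold
9 | 20 | green
30 | 1 | red

Derivation:
After SELECT (3 rows):
cities.id | cities.amt | cities.kind
30 | 1 | red
3 | 3 | gold
9 | 20 | green
After ORDER BY (3 rows):
cities.id | cities.amt | cities.kind
3 | 3 | gold
9 | 20 | green
30 | 1 | red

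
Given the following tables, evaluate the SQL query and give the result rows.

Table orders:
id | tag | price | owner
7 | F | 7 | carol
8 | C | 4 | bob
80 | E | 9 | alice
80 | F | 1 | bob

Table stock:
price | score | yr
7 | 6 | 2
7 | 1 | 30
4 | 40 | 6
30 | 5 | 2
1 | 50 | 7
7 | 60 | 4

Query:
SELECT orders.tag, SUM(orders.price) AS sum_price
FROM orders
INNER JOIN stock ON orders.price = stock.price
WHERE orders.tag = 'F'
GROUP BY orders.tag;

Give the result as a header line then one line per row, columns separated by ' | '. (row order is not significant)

After JOIN stock (5 rows):
orders.id | orders.tag | orders.price | orders.owner | stock.price | stock.score | stock.yr
7 | F | 7 | carol | 7 | 6 | 2
7 | F | 7 | carol | 7 | 1 | 30
7 | F | 7 | carol | 7 | 60 | 4
8 | C | 4 | bob | 4 | 40 | 6
80 | F | 1 | bob | 1 | 50 | 7
After WHERE (4 rows):
orders.id | orders.tag | orders.price | orders.owner | stock.price | stock.score | stock.yr
7 | F | 7 | carol | 7 | 6 | 2
7 | F | 7 | carol | 7 | 1 | 30
7 | F | 7 | carol | 7 | 60 | 4
80 | F | 1 | bob | 1 | 50 | 7
After GROUP BY (1 rows):
orders.tag | sum_price
F | 22

== RESULT ==
orders.tag | sum_price
F | 22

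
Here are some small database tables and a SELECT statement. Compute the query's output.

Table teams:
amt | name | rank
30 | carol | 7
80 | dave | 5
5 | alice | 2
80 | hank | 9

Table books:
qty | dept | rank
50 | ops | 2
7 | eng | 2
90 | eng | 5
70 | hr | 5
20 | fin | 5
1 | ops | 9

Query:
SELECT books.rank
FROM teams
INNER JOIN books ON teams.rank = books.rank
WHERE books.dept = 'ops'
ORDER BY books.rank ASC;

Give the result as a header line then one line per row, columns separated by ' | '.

== RESULT ==
books.rank
2
9

Derivation:
After JOIN books (6 rows):
teams.amt | teams.name | teams.rank | books.qty | books.dept | books.rank
80 | dave | 5 | 90 | eng | 5
80 | dave | 5 | 70 | hr | 5
80 | dave | 5 | 20 | fin | 5
5 | alice | 2 | 50 | ops | 2
5 | alice | 2 | 7 | eng | 2
80 | hank | 9 | 1 | ops | 9
After WHERE (2 rows):
teams.amt | teams.name | teams.rank | books.qty | books.dept | books.rank
5 | alice | 2 | 50 | ops | 2
80 | hank | 9 | 1 | ops | 9
After SELECT (2 rows):
books.rank
2
9
After ORDER BY (2 rows):
books.rank
2
9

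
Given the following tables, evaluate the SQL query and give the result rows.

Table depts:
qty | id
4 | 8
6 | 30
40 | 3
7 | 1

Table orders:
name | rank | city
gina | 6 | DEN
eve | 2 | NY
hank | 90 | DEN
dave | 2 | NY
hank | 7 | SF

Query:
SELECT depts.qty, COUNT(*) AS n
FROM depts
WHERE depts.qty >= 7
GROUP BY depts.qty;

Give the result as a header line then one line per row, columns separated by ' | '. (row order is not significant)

After WHERE (2 rows):
depts.qty | depts.id
40 | 3
7 | 1
After GROUP BY (2 rows):
depts.qty | n
40 | 1
7 | 1

== RESULT ==
depts.qty | n
40 | 1
7 | 1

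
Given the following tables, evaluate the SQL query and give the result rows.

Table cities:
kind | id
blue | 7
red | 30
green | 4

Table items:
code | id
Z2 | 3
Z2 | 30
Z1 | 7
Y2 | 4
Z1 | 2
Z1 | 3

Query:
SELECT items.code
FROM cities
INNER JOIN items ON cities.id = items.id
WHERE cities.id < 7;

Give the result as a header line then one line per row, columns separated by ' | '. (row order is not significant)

== RESULT ==
items.code
Y2

Derivation:
After JOIN items (3 rows):
cities.kind | cities.id | items.code | items.id
blue | 7 | Z1 | 7
red | 30 | Z2 | 30
green | 4 | Y2 | 4
After WHERE (1 rows):
cities.kind | cities.id | items.code | items.id
green | 4 | Y2 | 4
After SELECT (1 rows):
items.code
Y2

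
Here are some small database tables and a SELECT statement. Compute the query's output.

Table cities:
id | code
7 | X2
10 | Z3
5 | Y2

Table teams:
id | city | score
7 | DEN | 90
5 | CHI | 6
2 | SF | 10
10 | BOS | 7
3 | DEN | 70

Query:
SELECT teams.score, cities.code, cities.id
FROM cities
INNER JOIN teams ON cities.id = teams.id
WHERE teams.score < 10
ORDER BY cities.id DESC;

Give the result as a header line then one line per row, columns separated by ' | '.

After JOIN teams (3 rows):
cities.id | cities.code | teams.id | teams.city | teams.score
7 | X2 | 7 | DEN | 90
10 | Z3 | 10 | BOS | 7
5 | Y2 | 5 | CHI | 6
After WHERE (2 rows):
cities.id | cities.code | teams.id | teams.city | teams.score
10 | Z3 | 10 | BOS | 7
5 | Y2 | 5 | CHI | 6
After SELECT (2 rows):
teams.score | cities.code | cities.id
7 | Z3 | 10
6 | Y2 | 5
After ORDER BY (2 rows):
teams.score | cities.code | cities.id
7 | Z3 | 10
6 | Y2 | 5

== RESULT ==
teams.score | cities.code | cities.id
7 | Z3 | 10
6 | Y2 | 5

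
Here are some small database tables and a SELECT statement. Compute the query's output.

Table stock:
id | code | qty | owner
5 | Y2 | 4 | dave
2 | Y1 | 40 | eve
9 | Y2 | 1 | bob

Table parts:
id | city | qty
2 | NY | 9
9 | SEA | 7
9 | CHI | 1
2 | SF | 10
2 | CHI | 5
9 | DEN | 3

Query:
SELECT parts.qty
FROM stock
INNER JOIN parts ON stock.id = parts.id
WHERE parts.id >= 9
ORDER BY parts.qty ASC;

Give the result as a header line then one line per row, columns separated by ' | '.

== RESULT ==
parts.qty
1
3
7

Derivation:
After JOIN parts (6 rows):
stock.id | stock.code | stock.qty | stock.owner | parts.id | parts.city | parts.qty
2 | Y1 | 40 | eve | 2 | NY | 9
2 | Y1 | 40 | eve | 2 | SF | 10
2 | Y1 | 40 | eve | 2 | CHI | 5
9 | Y2 | 1 | bob | 9 | SEA | 7
9 | Y2 | 1 | bob | 9 | CHI | 1
9 | Y2 | 1 | bob | 9 | DEN | 3
After WHERE (3 rows):
stock.id | stock.code | stock.qty | stock.owner | parts.id | parts.city | parts.qty
9 | Y2 | 1 | bob | 9 | SEA | 7
9 | Y2 | 1 | bob | 9 | CHI | 1
9 | Y2 | 1 | bob | 9 | DEN | 3
After SELECT (3 rows):
parts.qty
7
1
3
After ORDER BY (3 rows):
parts.qty
1
3
7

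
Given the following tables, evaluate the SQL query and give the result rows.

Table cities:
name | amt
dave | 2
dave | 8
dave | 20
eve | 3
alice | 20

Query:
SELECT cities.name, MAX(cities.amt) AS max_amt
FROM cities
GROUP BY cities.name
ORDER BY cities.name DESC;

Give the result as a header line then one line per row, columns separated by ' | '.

After GROUP BY (3 rows):
cities.name | max_amt
dave | 20
eve | 3
alice | 20
After ORDER BY (3 rows):
cities.name | max_amt
eve | 3
dave | 20
alice | 20

== RESULT ==
cities.name | max_amt
eve | 3
dave | 20
alice | 20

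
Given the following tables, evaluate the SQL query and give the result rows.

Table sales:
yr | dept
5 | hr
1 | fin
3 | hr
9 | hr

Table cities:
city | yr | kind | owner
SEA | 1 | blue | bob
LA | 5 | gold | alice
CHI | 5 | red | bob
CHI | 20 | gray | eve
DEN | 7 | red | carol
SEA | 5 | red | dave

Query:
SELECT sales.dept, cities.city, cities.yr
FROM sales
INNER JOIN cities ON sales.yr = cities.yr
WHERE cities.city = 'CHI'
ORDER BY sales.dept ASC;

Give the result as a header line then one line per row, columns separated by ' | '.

== RESULT ==
sales.dept | cities.city | cities.yr
hr | CHI | 5

Derivation:
After JOIN cities (4 rows):
sales.yr | sales.dept | cities.city | cities.yr | cities.kind | cities.owner
5 | hr | LA | 5 | gold | alice
5 | hr | CHI | 5 | red | bob
5 | hr | SEA | 5 | red | dave
1 | fin | SEA | 1 | blue | bob
After WHERE (1 rows):
sales.yr | sales.dept | cities.city | cities.yr | cities.kind | cities.owner
5 | hr | CHI | 5 | red | bob
After SELECT (1 rows):
sales.dept | cities.city | cities.yr
hr | CHI | 5
After ORDER BY (1 rows):
sales.dept | cities.city | cities.yr
hr | CHI | 5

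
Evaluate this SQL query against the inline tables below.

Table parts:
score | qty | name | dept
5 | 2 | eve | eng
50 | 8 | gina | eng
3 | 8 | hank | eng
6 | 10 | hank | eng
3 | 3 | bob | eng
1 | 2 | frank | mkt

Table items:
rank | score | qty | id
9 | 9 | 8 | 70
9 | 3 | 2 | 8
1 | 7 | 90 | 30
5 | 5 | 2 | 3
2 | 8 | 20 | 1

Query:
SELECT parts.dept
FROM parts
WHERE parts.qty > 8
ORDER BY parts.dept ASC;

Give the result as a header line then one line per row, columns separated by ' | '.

== RESULT ==
parts.dept
eng

Derivation:
After WHERE (1 rows):
parts.score | parts.qty | parts.name | parts.dept
6 | 10 | hank | eng
After SELECT (1 rows):
parts.dept
eng
After ORDER BY (1 rows):
parts.dept
eng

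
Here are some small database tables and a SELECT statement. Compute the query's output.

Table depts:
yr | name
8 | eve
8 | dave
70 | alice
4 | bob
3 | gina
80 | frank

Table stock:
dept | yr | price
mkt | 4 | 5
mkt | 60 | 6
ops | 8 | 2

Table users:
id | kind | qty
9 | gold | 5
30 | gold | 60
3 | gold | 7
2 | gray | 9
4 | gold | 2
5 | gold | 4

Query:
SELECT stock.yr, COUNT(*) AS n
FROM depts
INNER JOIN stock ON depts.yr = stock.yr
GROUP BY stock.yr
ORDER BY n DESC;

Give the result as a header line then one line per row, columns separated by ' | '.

After JOIN stock (3 rows):
depts.yr | depts.name | stock.dept | stock.yr | stock.price
8 | eve | ops | 8 | 2
8 | dave | ops | 8 | 2
4 | bob | mkt | 4 | 5
After GROUP BY (2 rows):
stock.yr | n
8 | 2
4 | 1
After ORDER BY (2 rows):
stock.yr | n
8 | 2
4 | 1

== RESULT ==
stock.yr | n
8 | 2
4 | 1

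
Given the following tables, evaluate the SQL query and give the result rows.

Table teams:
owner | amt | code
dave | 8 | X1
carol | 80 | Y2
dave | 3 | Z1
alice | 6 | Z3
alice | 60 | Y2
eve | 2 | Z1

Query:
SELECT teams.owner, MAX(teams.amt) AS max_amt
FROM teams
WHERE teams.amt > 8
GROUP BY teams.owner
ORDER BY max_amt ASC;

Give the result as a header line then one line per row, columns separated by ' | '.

After WHERE (2 rows):
teams.owner | teams.amt | teams.code
carol | 80 | Y2
alice | 60 | Y2
After GROUP BY (2 rows):
teams.owner | max_amt
carol | 80
alice | 60
After ORDER BY (2 rows):
teams.owner | max_amt
alice | 60
carol | 80

== RESULT ==
teams.owner | max_amt
alice | 60
carol | 80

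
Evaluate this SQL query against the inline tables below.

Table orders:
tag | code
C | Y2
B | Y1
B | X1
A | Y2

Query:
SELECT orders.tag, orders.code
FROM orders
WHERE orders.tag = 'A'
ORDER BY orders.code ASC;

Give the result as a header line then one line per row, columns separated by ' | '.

== RESULT ==
orders.tag | orders.code
A | Y2

Derivation:
After WHERE (1 rows):
orders.tag | orders.code
A | Y2
After SELECT (1 rows):
orders.tag | orders.code
A | Y2
After ORDER BY (1 rows):
orders.tag | orders.code
A | Y2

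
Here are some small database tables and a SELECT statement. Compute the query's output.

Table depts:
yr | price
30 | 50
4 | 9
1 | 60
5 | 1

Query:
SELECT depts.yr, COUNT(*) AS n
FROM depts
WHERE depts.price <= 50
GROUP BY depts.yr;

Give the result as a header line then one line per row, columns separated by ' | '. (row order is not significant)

== RESULT ==
depts.yr | n
30 | 1
4 | 1
5 | 1

Derivation:
After WHERE (3 rows):
depts.yr | depts.price
30 | 50
4 | 9
5 | 1
After GROUP BY (3 rows):
depts.yr | n
30 | 1
4 | 1
5 | 1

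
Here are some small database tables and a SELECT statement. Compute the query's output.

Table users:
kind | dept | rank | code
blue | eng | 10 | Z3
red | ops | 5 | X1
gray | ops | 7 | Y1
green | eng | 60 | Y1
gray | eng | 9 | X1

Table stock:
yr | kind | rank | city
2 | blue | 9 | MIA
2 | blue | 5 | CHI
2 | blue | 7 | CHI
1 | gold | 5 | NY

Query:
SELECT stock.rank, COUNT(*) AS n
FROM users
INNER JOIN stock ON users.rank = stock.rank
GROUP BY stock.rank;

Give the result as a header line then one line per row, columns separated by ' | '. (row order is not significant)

== RESULT ==
stock.rank | n
5 | 2
7 | 1
9 | 1

Derivation:
After JOIN stock (4 rows):
users.kind | users.dept | users.rank | users.code | stock.yr | stock.kind | stock.rank | stock.city
red | ops | 5 | X1 | 2 | blue | 5 | CHI
red | ops | 5 | X1 | 1 | gold | 5 | NY
gray | ops | 7 | Y1 | 2 | blue | 7 | CHI
gray | eng | 9 | X1 | 2 | blue | 9 | MIA
After GROUP BY (3 rows):
stock.rank | n
5 | 2
7 | 1
9 | 1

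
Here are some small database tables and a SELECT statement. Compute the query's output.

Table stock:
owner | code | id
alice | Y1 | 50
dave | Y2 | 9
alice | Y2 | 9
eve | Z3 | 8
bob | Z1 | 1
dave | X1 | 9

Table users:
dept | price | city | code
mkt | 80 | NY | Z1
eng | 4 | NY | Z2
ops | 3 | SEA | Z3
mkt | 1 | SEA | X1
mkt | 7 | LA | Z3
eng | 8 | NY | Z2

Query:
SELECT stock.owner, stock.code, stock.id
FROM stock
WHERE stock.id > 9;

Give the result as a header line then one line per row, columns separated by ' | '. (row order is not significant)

== RESULT ==
stock.owner | stock.code | stock.id
alice | Y1 | 50

Derivation:
After WHERE (1 rows):
stock.owner | stock.code | stock.id
alice | Y1 | 50
After SELECT (1 rows):
stock.owner | stock.code | stock.id
alice | Y1 | 50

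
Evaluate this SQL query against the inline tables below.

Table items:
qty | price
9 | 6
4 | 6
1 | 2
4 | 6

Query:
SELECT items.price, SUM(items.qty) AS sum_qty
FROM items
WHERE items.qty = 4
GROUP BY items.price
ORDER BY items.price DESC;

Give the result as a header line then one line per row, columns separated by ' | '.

After WHERE (2 rows):
items.qty | items.price
4 | 6
4 | 6
After GROUP BY (1 rows):
items.price | sum_qty
6 | 8
After ORDER BY (1 rows):
items.price | sum_qty
6 | 8

== RESULT ==
items.price | sum_qty
6 | 8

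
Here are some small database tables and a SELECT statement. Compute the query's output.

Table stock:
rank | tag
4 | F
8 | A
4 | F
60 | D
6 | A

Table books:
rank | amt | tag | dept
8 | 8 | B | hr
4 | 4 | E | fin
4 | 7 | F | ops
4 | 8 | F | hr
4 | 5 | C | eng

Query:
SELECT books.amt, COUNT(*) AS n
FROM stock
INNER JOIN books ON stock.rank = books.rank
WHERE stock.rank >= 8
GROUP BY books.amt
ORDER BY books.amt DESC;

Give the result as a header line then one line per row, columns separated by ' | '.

After JOIN books (9 rows):
stock.rank | stock.tag | books.rank | books.amt | books.tag | books.dept
4 | F | 4 | 4 | E | fin
4 | F | 4 | 7 | F | ops
4 | F | 4 | 8 | F | hr
4 | F | 4 | 5 | C | eng
8 | A | 8 | 8 | B | hr
4 | F | 4 | 4 | E | fin
4 | F | 4 | 7 | F | ops
4 | F | 4 | 8 | F | hr
4 | F | 4 | 5 | C | eng
After WHERE (1 rows):
stock.rank | stock.tag | books.rank | books.amt | books.tag | books.dept
8 | A | 8 | 8 | B | hr
After GROUP BY (1 rows):
books.amt | n
8 | 1
After ORDER BY (1 rows):
books.amt | n
8 | 1

== RESULT ==
books.amt | n
8 | 1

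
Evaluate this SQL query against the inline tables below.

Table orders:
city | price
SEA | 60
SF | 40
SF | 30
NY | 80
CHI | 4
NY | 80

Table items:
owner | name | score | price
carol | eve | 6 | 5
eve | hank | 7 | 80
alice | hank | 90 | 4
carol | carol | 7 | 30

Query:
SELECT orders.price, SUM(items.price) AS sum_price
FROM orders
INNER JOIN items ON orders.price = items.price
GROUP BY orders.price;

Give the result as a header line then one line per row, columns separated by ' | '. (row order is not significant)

After JOIN items (4 rows):
orders.city | orders.price | items.owner | items.name | items.score | items.price
SF | 30 | carol | carol | 7 | 30
NY | 80 | eve | hank | 7 | 80
CHI | 4 | alice | hank | 90 | 4
NY | 80 | eve | hank | 7 | 80
After GROUP BY (3 rows):
orders.price | sum_price
30 | 30
80 | 160
4 | 4

== RESULT ==
orders.price | sum_price
30 | 30
80 | 160
4 | 4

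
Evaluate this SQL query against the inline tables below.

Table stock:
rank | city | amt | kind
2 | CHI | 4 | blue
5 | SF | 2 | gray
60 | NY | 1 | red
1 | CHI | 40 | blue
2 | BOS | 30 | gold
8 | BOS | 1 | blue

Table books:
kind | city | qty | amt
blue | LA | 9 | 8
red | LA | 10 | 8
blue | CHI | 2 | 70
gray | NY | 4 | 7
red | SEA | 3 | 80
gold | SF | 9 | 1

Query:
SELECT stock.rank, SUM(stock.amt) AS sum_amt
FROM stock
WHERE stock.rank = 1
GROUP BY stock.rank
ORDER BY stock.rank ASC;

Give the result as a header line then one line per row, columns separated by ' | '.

After WHERE (1 rows):
stock.rank | stock.city | stock.amt | stock.kind
1 | CHI | 40 | blue
After GROUP BY (1 rows):
stock.rank | sum_amt
1 | 40
After ORDER BY (1 rows):
stock.rank | sum_amt
1 | 40

== RESULT ==
stock.rank | sum_amt
1 | 40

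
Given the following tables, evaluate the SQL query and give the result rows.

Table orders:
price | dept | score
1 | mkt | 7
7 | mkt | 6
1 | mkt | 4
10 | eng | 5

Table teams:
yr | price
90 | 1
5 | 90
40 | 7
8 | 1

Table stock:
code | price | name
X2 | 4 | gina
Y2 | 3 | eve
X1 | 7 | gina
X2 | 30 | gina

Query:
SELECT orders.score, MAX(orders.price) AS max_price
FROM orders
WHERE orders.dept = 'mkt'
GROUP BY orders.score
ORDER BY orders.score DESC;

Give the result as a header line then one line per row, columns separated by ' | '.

After WHERE (3 rows):
orders.price | orders.dept | orders.score
1 | mkt | 7
7 | mkt | 6
1 | mkt | 4
After GROUP BY (3 rows):
orders.score | max_price
7 | 1
6 | 7
4 | 1
After ORDER BY (3 rows):
orders.score | max_price
7 | 1
6 | 7
4 | 1

== RESULT ==
orders.score | max_price
7 | 1
6 | 7
4 | 1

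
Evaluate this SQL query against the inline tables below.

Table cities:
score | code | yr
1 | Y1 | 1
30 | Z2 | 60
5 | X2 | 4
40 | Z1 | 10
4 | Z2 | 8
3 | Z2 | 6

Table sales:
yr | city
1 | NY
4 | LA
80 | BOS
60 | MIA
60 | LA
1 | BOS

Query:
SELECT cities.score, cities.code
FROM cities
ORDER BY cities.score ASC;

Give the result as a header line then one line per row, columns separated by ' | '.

== RESULT ==
cities.score | cities.code
1 | Y1
3 | Z2
4 | Z2
5 | X2
30 | Z2
40 | Z1

Derivation:
After SELECT (6 rows):
cities.score | cities.code
1 | Y1
30 | Z2
5 | X2
40 | Z1
4 | Z2
3 | Z2
After ORDER BY (6 rows):
cities.score | cities.code
1 | Y1
3 | Z2
4 | Z2
5 | X2
30 | Z2
40 | Z1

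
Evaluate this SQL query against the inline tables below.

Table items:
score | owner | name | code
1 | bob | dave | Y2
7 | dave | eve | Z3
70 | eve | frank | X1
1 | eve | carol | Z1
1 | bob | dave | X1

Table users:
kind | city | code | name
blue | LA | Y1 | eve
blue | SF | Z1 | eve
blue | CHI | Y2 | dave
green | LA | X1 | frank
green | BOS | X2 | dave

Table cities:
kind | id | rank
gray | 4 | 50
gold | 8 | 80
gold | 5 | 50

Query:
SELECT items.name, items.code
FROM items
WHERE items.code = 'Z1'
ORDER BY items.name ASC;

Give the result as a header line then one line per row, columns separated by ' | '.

After WHERE (1 rows):
items.score | items.owner | items.name | items.code
1 | eve | carol | Z1
After SELECT (1 rows):
items.name | items.code
carol | Z1
After ORDER BY (1 rows):
items.name | items.code
carol | Z1

== RESULT ==
items.name | items.code
carol | Z1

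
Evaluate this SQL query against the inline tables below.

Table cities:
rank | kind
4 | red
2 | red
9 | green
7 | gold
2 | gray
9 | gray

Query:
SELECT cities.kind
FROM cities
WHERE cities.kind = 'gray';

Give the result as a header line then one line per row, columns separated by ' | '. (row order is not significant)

== RESULT ==
cities.kind
gray
gray

Derivation:
After WHERE (2 rows):
cities.rank | cities.kind
2 | gray
9 | gray
After SELECT (2 rows):
cities.kind
gray
gray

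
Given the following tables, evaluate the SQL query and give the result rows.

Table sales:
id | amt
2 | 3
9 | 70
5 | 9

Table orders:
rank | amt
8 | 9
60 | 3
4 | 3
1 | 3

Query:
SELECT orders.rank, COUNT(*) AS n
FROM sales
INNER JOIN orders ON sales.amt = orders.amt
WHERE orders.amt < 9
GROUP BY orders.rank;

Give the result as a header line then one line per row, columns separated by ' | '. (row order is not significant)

After JOIN orders (4 rows):
sales.id | sales.amt | orders.rank | orders.amt
2 | 3 | 60 | 3
2 | 3 | 4 | 3
2 | 3 | 1 | 3
5 | 9 | 8 | 9
After WHERE (3 rows):
sales.id | sales.amt | orders.rank | orders.amt
2 | 3 | 60 | 3
2 | 3 | 4 | 3
2 | 3 | 1 | 3
After GROUP BY (3 rows):
orders.rank | n
60 | 1
4 | 1
1 | 1

== RESULT ==
orders.rank | n
60 | 1
4 | 1
1 | 1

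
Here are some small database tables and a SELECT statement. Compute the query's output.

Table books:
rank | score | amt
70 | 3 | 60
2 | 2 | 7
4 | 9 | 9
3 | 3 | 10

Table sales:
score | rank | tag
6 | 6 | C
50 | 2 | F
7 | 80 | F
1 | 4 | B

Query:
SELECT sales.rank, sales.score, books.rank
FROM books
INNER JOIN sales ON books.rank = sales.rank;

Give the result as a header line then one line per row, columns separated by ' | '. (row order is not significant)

After JOIN sales (2 rows):
books.rank | books.score | books.amt | sales.score | sales.rank | sales.tag
2 | 2 | 7 | 50 | 2 | F
4 | 9 | 9 | 1 | 4 | B
After SELECT (2 rows):
sales.rank | sales.score | books.rank
2 | 50 | 2
4 | 1 | 4

== RESULT ==
sales.rank | sales.score | books.rank
2 | 50 | 2
4 | 1 | 4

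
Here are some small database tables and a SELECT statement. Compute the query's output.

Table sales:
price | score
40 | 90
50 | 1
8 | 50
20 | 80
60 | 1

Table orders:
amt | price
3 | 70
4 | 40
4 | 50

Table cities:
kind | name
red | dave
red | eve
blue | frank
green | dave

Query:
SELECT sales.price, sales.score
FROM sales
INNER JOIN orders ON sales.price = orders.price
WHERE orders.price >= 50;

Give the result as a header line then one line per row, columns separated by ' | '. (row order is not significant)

== RESULT ==
sales.price | sales.score
50 | 1

Derivation:
After JOIN orders (2 rows):
sales.price | sales.score | orders.amt | orders.price
40 | 90 | 4 | 40
50 | 1 | 4 | 50
After WHERE (1 rows):
sales.price | sales.score | orders.amt | orders.price
50 | 1 | 4 | 50
After SELECT (1 rows):
sales.price | sales.score
50 | 1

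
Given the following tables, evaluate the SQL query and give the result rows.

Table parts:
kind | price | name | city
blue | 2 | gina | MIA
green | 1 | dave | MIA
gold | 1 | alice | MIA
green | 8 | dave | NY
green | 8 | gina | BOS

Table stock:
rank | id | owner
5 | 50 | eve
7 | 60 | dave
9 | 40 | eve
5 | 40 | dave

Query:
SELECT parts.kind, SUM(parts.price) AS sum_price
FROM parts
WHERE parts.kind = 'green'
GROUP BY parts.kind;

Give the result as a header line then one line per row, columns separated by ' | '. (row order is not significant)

== RESULT ==
parts.kind | sum_price
green | 17

Derivation:
After WHERE (3 rows):
parts.kind | parts.price | parts.name | parts.city
green | 1 | dave | MIA
green | 8 | dave | NY
green | 8 | gina | BOS
After GROUP BY (1 rows):
parts.kind | sum_price
green | 17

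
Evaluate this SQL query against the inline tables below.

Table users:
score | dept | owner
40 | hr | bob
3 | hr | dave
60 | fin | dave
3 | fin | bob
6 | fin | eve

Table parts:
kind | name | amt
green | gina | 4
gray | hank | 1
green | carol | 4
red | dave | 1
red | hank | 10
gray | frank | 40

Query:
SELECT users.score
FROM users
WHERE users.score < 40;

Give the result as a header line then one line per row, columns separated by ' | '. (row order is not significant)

After WHERE (3 rows):
users.score | users.dept | users.owner
3 | hr | dave
3 | fin | bob
6 | fin | eve
After SELECT (3 rows):
users.score
3
3
6

== RESULT ==
users.score
3
3
6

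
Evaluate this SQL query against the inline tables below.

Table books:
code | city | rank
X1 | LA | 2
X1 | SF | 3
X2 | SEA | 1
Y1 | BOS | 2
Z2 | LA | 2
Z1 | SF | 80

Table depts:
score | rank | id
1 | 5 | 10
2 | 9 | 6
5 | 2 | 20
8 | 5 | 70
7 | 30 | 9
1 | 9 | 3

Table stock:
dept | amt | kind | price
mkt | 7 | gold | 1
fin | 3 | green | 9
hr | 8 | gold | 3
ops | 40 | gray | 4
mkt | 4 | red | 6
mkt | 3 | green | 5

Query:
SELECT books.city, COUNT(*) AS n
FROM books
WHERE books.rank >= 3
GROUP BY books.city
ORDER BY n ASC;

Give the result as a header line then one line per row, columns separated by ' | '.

After WHERE (2 rows):
books.code | books.city | books.rank
X1 | SF | 3
Z1 | SF | 80
After GROUP BY (1 rows):
books.city | n
SF | 2
After ORDER BY (1 rows):
books.city | n
SF | 2

== RESULT ==
books.city | n
SF | 2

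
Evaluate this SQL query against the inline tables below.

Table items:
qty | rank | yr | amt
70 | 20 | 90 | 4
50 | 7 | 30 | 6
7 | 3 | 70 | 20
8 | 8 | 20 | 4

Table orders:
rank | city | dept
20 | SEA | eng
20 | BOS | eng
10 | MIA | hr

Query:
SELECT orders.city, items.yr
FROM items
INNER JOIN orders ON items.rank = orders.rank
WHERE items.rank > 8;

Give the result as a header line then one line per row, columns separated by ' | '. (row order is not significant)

After JOIN orders (2 rows):
items.qty | items.rank | items.yr | items.amt | orders.rank | orders.city | orders.dept
70 | 20 | 90 | 4 | 20 | SEA | eng
70 | 20 | 90 | 4 | 20 | BOS | eng
After WHERE (2 rows):
items.qty | items.rank | items.yr | items.amt | orders.rank | orders.city | orders.dept
70 | 20 | 90 | 4 | 20 | SEA | eng
70 | 20 | 90 | 4 | 20 | BOS | eng
After SELECT (2 rows):
orders.city | items.yr
SEA | 90
BOS | 90

== RESULT ==
orders.city | items.yr
SEA | 90
BOS | 90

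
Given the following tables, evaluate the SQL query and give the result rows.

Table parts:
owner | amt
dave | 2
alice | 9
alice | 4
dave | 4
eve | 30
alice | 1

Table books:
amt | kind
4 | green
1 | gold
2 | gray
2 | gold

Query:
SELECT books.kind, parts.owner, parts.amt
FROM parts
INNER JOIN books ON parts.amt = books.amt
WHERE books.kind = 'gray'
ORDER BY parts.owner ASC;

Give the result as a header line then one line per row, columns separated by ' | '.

== RESULT ==
books.kind | parts.owner | parts.amt
gray | dave | 2

Derivation:
After JOIN books (5 rows):
parts.owner | parts.amt | books.amt | books.kind
dave | 2 | 2 | gray
dave | 2 | 2 | gold
alice | 4 | 4 | green
dave | 4 | 4 | green
alice | 1 | 1 | gold
After WHERE (1 rows):
parts.owner | parts.amt | books.amt | books.kind
dave | 2 | 2 | gray
After SELECT (1 rows):
books.kind | parts.owner | parts.amt
gray | dave | 2
After ORDER BY (1 rows):
books.kind | parts.owner | parts.amt
gray | dave | 2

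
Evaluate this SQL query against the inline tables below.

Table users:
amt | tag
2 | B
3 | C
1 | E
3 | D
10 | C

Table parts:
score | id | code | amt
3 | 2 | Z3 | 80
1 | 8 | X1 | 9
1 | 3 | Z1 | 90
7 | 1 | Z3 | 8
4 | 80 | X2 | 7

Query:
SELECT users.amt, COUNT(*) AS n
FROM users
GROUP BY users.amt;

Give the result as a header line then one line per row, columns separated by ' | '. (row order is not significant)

== RESULT ==
users.amt | n
2 | 1
3 | 2
1 | 1
10 | 1

Derivation:
After GROUP BY (4 rows):
users.amt | n
2 | 1
3 | 2
1 | 1
10 | 1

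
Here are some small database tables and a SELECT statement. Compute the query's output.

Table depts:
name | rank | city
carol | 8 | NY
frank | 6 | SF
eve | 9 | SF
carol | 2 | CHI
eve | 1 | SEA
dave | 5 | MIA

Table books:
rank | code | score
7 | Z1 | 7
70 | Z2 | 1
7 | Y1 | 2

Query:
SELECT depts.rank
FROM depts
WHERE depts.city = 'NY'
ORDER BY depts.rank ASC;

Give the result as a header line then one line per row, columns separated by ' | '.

After WHERE (1 rows):
depts.name | depts.rank | depts.city
carol | 8 | NY
After SELECT (1 rows):
depts.rank
8
After ORDER BY (1 rows):
depts.rank
8

== RESULT ==
depts.rank
8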